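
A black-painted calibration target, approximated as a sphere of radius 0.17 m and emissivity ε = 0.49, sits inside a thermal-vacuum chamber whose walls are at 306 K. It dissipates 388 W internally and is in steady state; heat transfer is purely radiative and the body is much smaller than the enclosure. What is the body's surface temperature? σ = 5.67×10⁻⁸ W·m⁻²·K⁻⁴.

For a small grey body in a large enclosure, net radiated power = εσA(T⁴ − T_w⁴).
Steady state: P = εσA(T⁴ − T_w⁴) with A = 4πr² = 0.3632 m².
T⁴ = P/(εσA) + T_w⁴ = 388/(0.49·5.67×10⁻⁸·0.3632) + (306)⁴
    = 3.845×10¹⁰ + 8.768×10⁹ = 4.722×10¹⁰ K⁴.

T ≈ 466 K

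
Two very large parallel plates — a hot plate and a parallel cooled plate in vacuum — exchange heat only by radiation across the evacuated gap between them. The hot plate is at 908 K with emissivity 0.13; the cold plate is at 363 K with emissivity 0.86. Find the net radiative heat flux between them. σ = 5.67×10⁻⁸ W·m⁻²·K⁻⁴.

q ≈ 4780 W/m²

For two infinite grey parallel plates, q = σ(T₁⁴ − T₂⁴)/(1/ε₁ + 1/ε₂ − 1).
T₁⁴ − T₂⁴ = 6.797×10¹¹ − 1.736×10¹⁰ = 6.624×10¹¹ K⁴.
1/ε₁ + 1/ε₂ − 1 = 7.692 + 1.163 − 1 = 7.855.
q = 5.67×10⁻⁸ × 6.624×10¹¹ / 7.855.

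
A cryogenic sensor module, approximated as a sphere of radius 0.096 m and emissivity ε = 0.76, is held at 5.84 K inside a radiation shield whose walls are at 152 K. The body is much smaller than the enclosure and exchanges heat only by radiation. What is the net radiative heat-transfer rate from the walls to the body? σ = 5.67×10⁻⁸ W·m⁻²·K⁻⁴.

P_net ≈ 2.66 W

For a small grey body in a large enclosure: P_net = εσA(T_body⁴ − T_wall⁴).
A = 4πr² = 0.1158 m²; T_body⁴ − T_wall⁴ = 1163 − 5.338×10⁸ = -5.338×10⁸ K⁴.
|P_net| = 0.76·5.67×10⁻⁸·0.1158·5.338×10⁸.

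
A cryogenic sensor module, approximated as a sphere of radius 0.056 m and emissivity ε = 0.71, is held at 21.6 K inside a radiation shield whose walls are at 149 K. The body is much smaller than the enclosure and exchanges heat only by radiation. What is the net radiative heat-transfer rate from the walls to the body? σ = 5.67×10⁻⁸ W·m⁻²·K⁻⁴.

P_net ≈ 0.782 W

For a small grey body in a large enclosure: P_net = εσA(T_body⁴ − T_wall⁴).
A = 4πr² = 0.03941 m²; T_body⁴ − T_wall⁴ = 2.177×10⁵ − 4.929×10⁸ = -4.927×10⁸ K⁴.
|P_net| = 0.71·5.67×10⁻⁸·0.03941·4.927×10⁸.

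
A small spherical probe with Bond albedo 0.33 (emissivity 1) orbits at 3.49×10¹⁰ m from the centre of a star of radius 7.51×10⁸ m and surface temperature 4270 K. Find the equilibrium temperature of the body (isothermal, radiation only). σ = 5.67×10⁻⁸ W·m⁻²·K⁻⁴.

The star's surface emits σT_*⁴; at distance d the flux is S = σT_*⁴(R_*/d)².
S = 5.67×10⁻⁸·(4270)⁴·(7.51×10⁸/3.49×10¹⁰)² = 8728 W/m².
For an isothermal sphere T⁴ = (1−a)S/(4σ) = 2.578×10¹⁰ K⁴.

T ≈ 401 K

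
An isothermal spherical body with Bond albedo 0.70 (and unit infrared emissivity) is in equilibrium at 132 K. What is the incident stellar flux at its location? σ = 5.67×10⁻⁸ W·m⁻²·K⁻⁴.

S ≈ 230 W/m²

(1−a)S·πr² = σ·4πr²·T⁴ ⇒ S = 4σT⁴/(1−a).
S = 4·5.67×10⁻⁸·3.036×10⁸/0.300.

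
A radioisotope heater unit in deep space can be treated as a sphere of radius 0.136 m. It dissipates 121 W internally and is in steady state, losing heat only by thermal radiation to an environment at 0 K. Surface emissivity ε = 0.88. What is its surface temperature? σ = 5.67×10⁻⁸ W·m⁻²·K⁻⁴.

Steady state: internal power = radiated power, P = εσA T⁴.
Radiating area A = 4πr² = 0.2324 m².
T⁴ = P/(εσA) = 121/(0.88·5.67×10⁻⁸·0.2324) = 1.043×10¹⁰ K⁴.
T = (1.043×10¹⁰)^(1/4).

T ≈ 320 K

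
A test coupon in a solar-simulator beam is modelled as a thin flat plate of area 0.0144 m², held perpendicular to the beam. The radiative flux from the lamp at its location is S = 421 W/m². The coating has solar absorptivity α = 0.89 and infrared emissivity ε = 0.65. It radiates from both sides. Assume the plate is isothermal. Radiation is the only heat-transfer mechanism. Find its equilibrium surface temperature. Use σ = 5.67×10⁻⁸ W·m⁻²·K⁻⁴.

T ≈ 267 K

At equilibrium, absorbed power = emitted power.
Absorbing cross-section = A = 0.01440 m²; emitting surface = 2A = 0.02880 m² (ratio 2).
αS·A_cross = εσ·A_surf·T⁴  ⇒  T⁴ = αS/(ε·2σ).
T⁴ = 0.890·421/(0.65·2·5.67×10⁻⁸) = 5.083×10⁹ K⁴.
T = (5.083×10⁹)^(1/4).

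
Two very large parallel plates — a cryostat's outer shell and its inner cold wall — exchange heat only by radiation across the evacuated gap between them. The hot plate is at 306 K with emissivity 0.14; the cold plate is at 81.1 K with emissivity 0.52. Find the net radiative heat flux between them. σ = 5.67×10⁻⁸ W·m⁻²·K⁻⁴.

For two infinite grey parallel plates, q = σ(T₁⁴ − T₂⁴)/(1/ε₁ + 1/ε₂ − 1).
T₁⁴ − T₂⁴ = 8.768×10⁹ − 4.326×10⁷ = 8.724×10⁹ K⁴.
1/ε₁ + 1/ε₂ − 1 = 7.143 + 1.923 − 1 = 8.066.
q = 5.67×10⁻⁸ × 8.724×10⁹ / 8.066.

q ≈ 61.3 W/m²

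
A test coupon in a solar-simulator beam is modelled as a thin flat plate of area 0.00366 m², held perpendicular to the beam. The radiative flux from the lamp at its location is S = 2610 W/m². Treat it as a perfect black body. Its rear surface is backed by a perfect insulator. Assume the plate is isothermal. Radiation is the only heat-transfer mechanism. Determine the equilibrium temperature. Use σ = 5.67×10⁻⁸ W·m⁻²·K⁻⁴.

T ≈ 463 K

At equilibrium, absorbed power = emitted power.
Absorbing cross-section = A = 0.003660 m²; emitting surface = A = 0.003660 m² (ratio 1).
S·A_cross = εσ·A_surf·T⁴  ⇒  T⁴ = S/(1σ).
T⁴ = 1.00·2610/(1·5.67×10⁻⁸) = 4.603×10¹⁰ K⁴.
T = (4.603×10¹⁰)^(1/4).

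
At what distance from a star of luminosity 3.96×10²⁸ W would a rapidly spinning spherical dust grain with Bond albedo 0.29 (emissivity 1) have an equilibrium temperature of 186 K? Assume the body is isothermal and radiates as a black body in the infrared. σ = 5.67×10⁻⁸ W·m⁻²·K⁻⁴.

For an isothermal black-emitting sphere, (1−a)S·πr² = σ·4πr²·T⁴ ⇒ S = 4σT⁴/(1−a).
S = 4·5.67×10⁻⁸·(186)⁴/0.710 = 382.3 W/m².
Flux falls as S = L/(4πd²), so d = √(L/(4πS)) = √(3.96×10²⁸/(4π·382.3)).

d ≈ 2.87×10¹² m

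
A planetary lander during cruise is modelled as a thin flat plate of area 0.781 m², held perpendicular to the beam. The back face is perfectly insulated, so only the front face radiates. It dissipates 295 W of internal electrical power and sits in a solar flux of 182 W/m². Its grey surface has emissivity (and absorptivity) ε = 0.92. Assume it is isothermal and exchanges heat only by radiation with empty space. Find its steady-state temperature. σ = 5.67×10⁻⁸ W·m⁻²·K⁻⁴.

T ≈ 320 K

At steady state, absorbed solar power + internal power = radiated power.
Absorbed: α·S·A_cross = 0.92·182·0.7810 = 130.8 W (cross-section A).
Total input = 130.8 + 295 = 425.8 W.
Radiated: εσ·A_surf·T⁴ with A_surf = A = 0.7810 m².
T⁴ = 425.8/(0.92·5.67×10⁻⁸·0.7810) = 1.045×10¹⁰ K⁴.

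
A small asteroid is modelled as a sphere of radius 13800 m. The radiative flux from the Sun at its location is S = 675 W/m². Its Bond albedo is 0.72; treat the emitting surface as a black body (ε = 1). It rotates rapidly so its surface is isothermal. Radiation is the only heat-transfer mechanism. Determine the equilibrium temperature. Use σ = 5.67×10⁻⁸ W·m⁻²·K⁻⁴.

T ≈ 170 K

At equilibrium, absorbed power = emitted power.
Absorbing cross-section = πr² = 5.983×10⁸ m²; emitting surface = 4πr² = 2.393×10⁹ m² (ratio 4).
(1−a)S·A_cross = εσ·A_surf·T⁴  ⇒  T⁴ = (1−a)S/(4σ).
T⁴ = 0.280·675/(4·5.67×10⁻⁸) = 8.333×10⁸ K⁴.
T = (8.333×10⁸)^(1/4).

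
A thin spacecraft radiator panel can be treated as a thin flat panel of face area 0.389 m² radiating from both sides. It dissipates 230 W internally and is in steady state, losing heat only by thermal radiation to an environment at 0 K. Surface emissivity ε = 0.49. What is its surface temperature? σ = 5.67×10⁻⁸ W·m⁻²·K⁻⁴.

T ≈ 321 K

Steady state: internal power = radiated power, P = εσA T⁴.
Radiating area A = 2·0.389 = 0.7780 m².
T⁴ = P/(εσA) = 230/(0.49·5.67×10⁻⁸·0.7780) = 1.064×10¹⁰ K⁴.
T = (1.064×10¹⁰)^(1/4).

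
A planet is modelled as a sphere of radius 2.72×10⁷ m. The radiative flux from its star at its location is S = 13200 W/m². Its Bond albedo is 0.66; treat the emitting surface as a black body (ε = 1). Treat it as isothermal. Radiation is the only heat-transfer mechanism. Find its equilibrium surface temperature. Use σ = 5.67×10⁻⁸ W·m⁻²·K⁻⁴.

At equilibrium, absorbed power = emitted power.
Absorbing cross-section = πr² = 2.324×10¹⁵ m²; emitting surface = 4πr² = 9.297×10¹⁵ m² (ratio 4).
(1−a)S·A_cross = εσ·A_surf·T⁴  ⇒  T⁴ = (1−a)S/(4σ).
T⁴ = 0.340·13200/(4·5.67×10⁻⁸) = 1.979×10¹⁰ K⁴.
T = (1.979×10¹⁰)^(1/4).

T ≈ 375 K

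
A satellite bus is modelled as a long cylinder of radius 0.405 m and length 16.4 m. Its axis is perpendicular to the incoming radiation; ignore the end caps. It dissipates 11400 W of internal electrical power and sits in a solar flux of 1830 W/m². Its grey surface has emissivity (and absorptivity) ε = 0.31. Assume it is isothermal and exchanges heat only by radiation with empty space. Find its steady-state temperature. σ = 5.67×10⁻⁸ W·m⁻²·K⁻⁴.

At steady state, absorbed solar power + internal power = radiated power.
Absorbed: α·S·A_cross = 0.31·1830·13.28 = 7536 W (cross-section 2rL).
Total input = 7536 + 11400 = 18940 W.
Radiated: εσ·A_surf·T⁴ with A_surf = 2πrL = 41.73 m².
T⁴ = 18940/(0.31·5.67×10⁻⁸·41.73) = 2.581×10¹⁰ K⁴.

T ≈ 401 K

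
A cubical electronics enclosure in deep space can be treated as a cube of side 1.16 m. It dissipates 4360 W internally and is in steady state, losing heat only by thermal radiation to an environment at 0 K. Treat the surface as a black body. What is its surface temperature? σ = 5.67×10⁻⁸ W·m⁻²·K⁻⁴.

Steady state: internal power = radiated power, P = εσA T⁴.
Radiating area A = 6L² = 8.074 m².
T⁴ = P/(εσA) = 4360/(1.0·5.67×10⁻⁸·8.074) = 9.524×10⁹ K⁴.
T = (9.524×10⁹)^(1/4).

T ≈ 312 K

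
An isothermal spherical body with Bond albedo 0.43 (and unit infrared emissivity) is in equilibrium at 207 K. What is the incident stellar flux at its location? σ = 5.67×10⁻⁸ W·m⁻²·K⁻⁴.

(1−a)S·πr² = σ·4πr²·T⁴ ⇒ S = 4σT⁴/(1−a).
S = 4·5.67×10⁻⁸·1.836×10⁹/0.570.

S ≈ 731 W/m²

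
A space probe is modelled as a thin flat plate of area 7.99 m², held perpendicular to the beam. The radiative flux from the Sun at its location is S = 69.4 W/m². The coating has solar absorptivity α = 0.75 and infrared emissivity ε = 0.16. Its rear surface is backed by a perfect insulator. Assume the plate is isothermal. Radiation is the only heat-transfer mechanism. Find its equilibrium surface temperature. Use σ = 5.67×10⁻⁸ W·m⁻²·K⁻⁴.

T ≈ 275 K

At equilibrium, absorbed power = emitted power.
Absorbing cross-section = A = 7.990 m²; emitting surface = A = 7.990 m² (ratio 1).
αS·A_cross = εσ·A_surf·T⁴  ⇒  T⁴ = αS/(ε·1σ).
T⁴ = 0.750·69.4/(0.16·1·5.67×10⁻⁸) = 5.737×10⁹ K⁴.
T = (5.737×10⁹)^(1/4).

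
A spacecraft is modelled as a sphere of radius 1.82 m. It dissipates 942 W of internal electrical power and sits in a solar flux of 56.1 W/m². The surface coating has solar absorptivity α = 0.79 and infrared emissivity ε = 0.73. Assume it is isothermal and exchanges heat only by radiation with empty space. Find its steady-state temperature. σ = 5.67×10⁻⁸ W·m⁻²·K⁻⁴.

T ≈ 169 K

At steady state, absorbed solar power + internal power = radiated power.
Absorbed: α·S·A_cross = 0.79·56.1·10.41 = 461.2 W (cross-section πr²).
Total input = 461.2 + 942 = 1403 W.
Radiated: εσ·A_surf·T⁴ with A_surf = 4πr² = 41.62 m².
T⁴ = 1403/(0.73·5.67×10⁻⁸·41.62) = 8.144×10⁸ K⁴.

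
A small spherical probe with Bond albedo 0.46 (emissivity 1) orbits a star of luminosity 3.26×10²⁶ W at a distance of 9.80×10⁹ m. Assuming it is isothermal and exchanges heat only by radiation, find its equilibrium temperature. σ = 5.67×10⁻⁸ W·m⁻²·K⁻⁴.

First find the stellar flux at distance d: S = L/(4πd²) = 3.26×10²⁶/(4π·(9.80×10⁹)²) = 2.701×10⁵ W/m².
For an isothermal sphere, absorbed (1−a)S·πr² = emitted σ·4πr²·T⁴, so T⁴ = (1−a)S/(4σ).
T⁴ = 0.540·2.701×10⁵/(4·5.67×10⁻⁸) = 6.431×10¹¹ K⁴.

T ≈ 896 K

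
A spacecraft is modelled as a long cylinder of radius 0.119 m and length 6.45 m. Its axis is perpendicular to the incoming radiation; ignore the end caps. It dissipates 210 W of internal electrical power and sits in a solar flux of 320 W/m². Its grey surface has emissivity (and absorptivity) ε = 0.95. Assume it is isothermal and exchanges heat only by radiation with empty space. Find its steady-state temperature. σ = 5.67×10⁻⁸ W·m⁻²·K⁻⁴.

T ≈ 226 K

At steady state, absorbed solar power + internal power = radiated power.
Absorbed: α·S·A_cross = 0.95·320·1.535 = 466.7 W (cross-section 2rL).
Total input = 466.7 + 210 = 676.7 W.
Radiated: εσ·A_surf·T⁴ with A_surf = 2πrL = 4.823 m².
T⁴ = 676.7/(0.95·5.67×10⁻⁸·4.823) = 2.605×10⁹ K⁴.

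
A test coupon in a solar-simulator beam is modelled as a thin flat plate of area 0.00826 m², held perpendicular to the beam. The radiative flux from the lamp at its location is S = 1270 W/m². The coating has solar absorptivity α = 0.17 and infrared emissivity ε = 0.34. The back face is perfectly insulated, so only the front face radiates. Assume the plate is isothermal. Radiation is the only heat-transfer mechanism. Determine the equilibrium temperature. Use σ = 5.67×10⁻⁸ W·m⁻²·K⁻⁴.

T ≈ 325 K

At equilibrium, absorbed power = emitted power.
Absorbing cross-section = A = 0.008260 m²; emitting surface = A = 0.008260 m² (ratio 1).
αS·A_cross = εσ·A_surf·T⁴  ⇒  T⁴ = αS/(ε·1σ).
T⁴ = 0.170·1270/(0.34·1·5.67×10⁻⁸) = 1.120×10¹⁰ K⁴.
T = (1.120×10¹⁰)^(1/4).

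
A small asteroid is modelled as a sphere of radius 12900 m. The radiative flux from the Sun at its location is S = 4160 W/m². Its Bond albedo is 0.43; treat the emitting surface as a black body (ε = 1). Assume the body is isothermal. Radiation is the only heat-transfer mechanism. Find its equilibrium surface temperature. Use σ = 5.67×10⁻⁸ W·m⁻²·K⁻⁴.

T ≈ 320 K

At equilibrium, absorbed power = emitted power.
Absorbing cross-section = πr² = 5.228×10⁸ m²; emitting surface = 4πr² = 2.091×10⁹ m² (ratio 4).
(1−a)S·A_cross = εσ·A_surf·T⁴  ⇒  T⁴ = (1−a)S/(4σ).
T⁴ = 0.570·4160/(4·5.67×10⁻⁸) = 1.046×10¹⁰ K⁴.
T = (1.046×10¹⁰)^(1/4).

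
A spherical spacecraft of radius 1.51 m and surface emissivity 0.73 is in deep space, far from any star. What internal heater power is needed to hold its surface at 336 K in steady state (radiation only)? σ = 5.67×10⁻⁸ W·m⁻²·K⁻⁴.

P = εσ·4πr²·T⁴.
4πr² = 28.65 m²; T⁴ = 1.275×10¹⁰ K⁴.
P = 0.73·5.67×10⁻⁸·28.65·1.275×10¹⁰.

P ≈ 15100 W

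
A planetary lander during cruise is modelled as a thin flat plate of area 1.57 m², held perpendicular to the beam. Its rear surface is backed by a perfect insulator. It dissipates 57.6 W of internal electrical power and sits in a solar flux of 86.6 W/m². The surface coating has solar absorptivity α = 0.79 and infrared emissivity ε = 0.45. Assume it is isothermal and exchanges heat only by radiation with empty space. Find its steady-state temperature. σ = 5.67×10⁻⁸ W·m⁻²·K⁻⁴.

At steady state, absorbed solar power + internal power = radiated power.
Absorbed: α·S·A_cross = 0.79·86.6·1.570 = 107.4 W (cross-section A).
Total input = 107.4 + 57.6 = 165.0 W.
Radiated: εσ·A_surf·T⁴ with A_surf = A = 1.570 m².
T⁴ = 165.0/(0.45·5.67×10⁻⁸·1.570) = 4.119×10⁹ K⁴.

T ≈ 253 K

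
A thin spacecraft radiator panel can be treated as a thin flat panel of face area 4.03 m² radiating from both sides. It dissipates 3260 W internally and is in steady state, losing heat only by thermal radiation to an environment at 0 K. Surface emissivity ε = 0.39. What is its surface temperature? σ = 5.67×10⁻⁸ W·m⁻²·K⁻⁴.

Steady state: internal power = radiated power, P = εσA T⁴.
Radiating area A = 2·4.03 = 8.060 m².
T⁴ = P/(εσA) = 3260/(0.39·5.67×10⁻⁸·8.060) = 1.829×10¹⁰ K⁴.
T = (1.829×10¹⁰)^(1/4).

T ≈ 368 K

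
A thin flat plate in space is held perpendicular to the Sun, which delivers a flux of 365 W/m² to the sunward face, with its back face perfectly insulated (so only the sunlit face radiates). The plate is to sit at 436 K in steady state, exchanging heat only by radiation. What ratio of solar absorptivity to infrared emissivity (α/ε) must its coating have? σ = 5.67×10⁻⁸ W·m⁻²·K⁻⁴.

α/ε ≈ 5.61

Balance: αS·A = εσ·1A·T⁴ ⇒ α/ε = σT⁴/S.
α/ε = 5.67×10⁻⁸·(436)⁴/365 = 5.67×10⁻⁸·3.614×10¹⁰/365.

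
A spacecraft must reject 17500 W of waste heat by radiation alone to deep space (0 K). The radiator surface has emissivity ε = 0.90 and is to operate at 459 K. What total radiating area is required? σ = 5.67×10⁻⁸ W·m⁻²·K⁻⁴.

P = εσA T⁴ ⇒ A = P/(εσT⁴).
T⁴ = 4.439×10¹⁰ K⁴.
A = 17500/(0.90 × 5.67×10⁻⁸ × 4.439×10¹⁰).

A ≈ 7.73 m²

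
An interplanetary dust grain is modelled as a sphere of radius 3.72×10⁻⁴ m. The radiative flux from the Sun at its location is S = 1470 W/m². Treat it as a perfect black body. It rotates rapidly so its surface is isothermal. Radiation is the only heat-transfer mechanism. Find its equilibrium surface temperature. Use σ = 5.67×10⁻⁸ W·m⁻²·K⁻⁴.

T ≈ 284 K

At equilibrium, absorbed power = emitted power.
Absorbing cross-section = πr² = 4.347×10⁻⁷ m²; emitting surface = 4πr² = 1.739×10⁻⁶ m² (ratio 4).
S·A_cross = εσ·A_surf·T⁴  ⇒  T⁴ = S/(4σ).
T⁴ = 1.00·1470/(4·5.67×10⁻⁸) = 6.481×10⁹ K⁴.
T = (6.481×10⁹)^(1/4).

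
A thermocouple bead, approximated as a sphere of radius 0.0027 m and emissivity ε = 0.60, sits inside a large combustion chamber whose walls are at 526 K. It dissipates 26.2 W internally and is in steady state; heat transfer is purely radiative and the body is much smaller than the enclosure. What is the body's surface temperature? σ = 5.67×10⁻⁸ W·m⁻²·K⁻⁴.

T ≈ 1710 K

For a small grey body in a large enclosure, net radiated power = εσA(T⁴ − T_w⁴).
Steady state: P = εσA(T⁴ − T_w⁴) with A = 4πr² = 9.161×10⁻⁵ m².
T⁴ = P/(εσA) + T_w⁴ = 26.2/(0.60·5.67×10⁻⁸·9.161×10⁻⁵) + (526)⁴
    = 8.407×10¹² + 7.655×10¹⁰ = 8.483×10¹² K⁴.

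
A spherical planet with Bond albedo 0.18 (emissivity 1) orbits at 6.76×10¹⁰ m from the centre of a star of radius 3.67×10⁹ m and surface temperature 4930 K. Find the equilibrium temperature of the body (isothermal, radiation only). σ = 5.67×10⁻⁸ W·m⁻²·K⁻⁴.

The star's surface emits σT_*⁴; at distance d the flux is S = σT_*⁴(R_*/d)².
S = 5.67×10⁻⁸·(4930)⁴·(3.67×10⁹/6.76×10¹⁰)² = 98720 W/m².
For an isothermal sphere T⁴ = (1−a)S/(4σ) = 3.569×10¹¹ K⁴.

T ≈ 773 K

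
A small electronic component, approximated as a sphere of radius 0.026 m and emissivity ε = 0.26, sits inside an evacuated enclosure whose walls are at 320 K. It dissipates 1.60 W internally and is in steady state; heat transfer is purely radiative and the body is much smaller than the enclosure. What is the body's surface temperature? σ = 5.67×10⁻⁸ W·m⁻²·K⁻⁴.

For a small grey body in a large enclosure, net radiated power = εσA(T⁴ − T_w⁴).
Steady state: P = εσA(T⁴ − T_w⁴) with A = 4πr² = 0.008495 m².
T⁴ = P/(εσA) + T_w⁴ = 1.60/(0.26·5.67×10⁻⁸·0.008495) + (320)⁴
    = 1.278×10¹⁰ + 1.049×10¹⁰ = 2.326×10¹⁰ K⁴.

T ≈ 391 K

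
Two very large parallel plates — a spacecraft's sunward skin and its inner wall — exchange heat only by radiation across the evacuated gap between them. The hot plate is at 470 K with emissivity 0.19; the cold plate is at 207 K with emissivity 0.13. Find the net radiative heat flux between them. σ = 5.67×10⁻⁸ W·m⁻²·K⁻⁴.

For two infinite grey parallel plates, q = σ(T₁⁴ − T₂⁴)/(1/ε₁ + 1/ε₂ − 1).
T₁⁴ − T₂⁴ = 4.880×10¹⁰ − 1.836×10⁹ = 4.696×10¹⁰ K⁴.
1/ε₁ + 1/ε₂ − 1 = 5.263 + 7.692 − 1 = 11.96.
q = 5.67×10⁻⁸ × 4.696×10¹⁰ / 11.96.

q ≈ 223 W/m²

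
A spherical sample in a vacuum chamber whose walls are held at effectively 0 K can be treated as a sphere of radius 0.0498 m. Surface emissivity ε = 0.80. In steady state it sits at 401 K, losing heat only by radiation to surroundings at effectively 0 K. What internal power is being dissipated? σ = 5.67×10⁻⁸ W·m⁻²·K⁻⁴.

P ≈ 36.6 W

Steady state: P = εσA T⁴.
A = 4πr² = 0.03117 m²; T⁴ = (401)⁴ = 2.586×10¹⁰ K⁴.
P = 0.80 × 5.67×10⁻⁸ × 0.03117 × 2.586×10¹⁰.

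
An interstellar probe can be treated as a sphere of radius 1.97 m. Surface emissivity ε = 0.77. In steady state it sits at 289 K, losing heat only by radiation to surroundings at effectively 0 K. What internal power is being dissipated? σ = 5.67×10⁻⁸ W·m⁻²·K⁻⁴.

Steady state: P = εσA T⁴.
A = 4πr² = 48.77 m²; T⁴ = (289)⁴ = 6.976×10⁹ K⁴.
P = 0.77 × 5.67×10⁻⁸ × 48.77 × 6.976×10⁹.

P ≈ 14900 W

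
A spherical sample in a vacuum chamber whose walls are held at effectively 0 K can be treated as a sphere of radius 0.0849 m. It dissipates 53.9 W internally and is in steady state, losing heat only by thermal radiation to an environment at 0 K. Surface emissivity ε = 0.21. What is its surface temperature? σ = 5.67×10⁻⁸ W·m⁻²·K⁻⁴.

T ≈ 473 K

Steady state: internal power = radiated power, P = εσA T⁴.
Radiating area A = 4πr² = 0.09058 m².
T⁴ = P/(εσA) = 53.9/(0.21·5.67×10⁻⁸·0.09058) = 4.998×10¹⁰ K⁴.
T = (4.998×10¹⁰)^(1/4).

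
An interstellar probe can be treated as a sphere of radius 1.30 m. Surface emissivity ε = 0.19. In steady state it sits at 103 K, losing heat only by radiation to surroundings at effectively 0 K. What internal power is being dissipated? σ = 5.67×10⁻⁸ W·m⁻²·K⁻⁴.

Steady state: P = εσA T⁴.
A = 4πr² = 21.24 m²; T⁴ = (103)⁴ = 1.126×10⁸ K⁴.
P = 0.19 × 5.67×10⁻⁸ × 21.24 × 1.126×10⁸.

P ≈ 25.8 W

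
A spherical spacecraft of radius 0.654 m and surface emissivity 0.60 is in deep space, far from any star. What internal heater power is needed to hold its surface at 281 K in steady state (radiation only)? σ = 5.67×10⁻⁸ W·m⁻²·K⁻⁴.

P = εσ·4πr²·T⁴.
4πr² = 5.375 m²; T⁴ = 6.235×10⁹ K⁴.
P = 0.60·5.67×10⁻⁸·5.375·6.235×10⁹.

P ≈ 1140 W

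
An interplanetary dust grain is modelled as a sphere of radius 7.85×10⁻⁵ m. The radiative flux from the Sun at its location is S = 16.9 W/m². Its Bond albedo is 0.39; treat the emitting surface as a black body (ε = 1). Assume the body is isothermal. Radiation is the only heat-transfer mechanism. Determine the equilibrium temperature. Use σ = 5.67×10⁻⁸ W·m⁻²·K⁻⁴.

At equilibrium, absorbed power = emitted power.
Absorbing cross-section = πr² = 1.936×10⁻⁸ m²; emitting surface = 4πr² = 7.744×10⁻⁸ m² (ratio 4).
(1−a)S·A_cross = εσ·A_surf·T⁴  ⇒  T⁴ = (1−a)S/(4σ).
T⁴ = 0.610·16.9/(4·5.67×10⁻⁸) = 4.545×10⁷ K⁴.
T = (4.545×10⁷)^(1/4).

T ≈ 82.1 K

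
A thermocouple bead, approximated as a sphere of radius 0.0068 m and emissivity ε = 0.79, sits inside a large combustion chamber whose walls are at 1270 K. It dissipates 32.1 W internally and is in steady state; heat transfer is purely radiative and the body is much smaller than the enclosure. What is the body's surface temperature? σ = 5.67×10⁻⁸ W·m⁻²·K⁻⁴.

T ≈ 1400 K

For a small grey body in a large enclosure, net radiated power = εσA(T⁴ − T_w⁴).
Steady state: P = εσA(T⁴ − T_w⁴) with A = 4πr² = 5.811×10⁻⁴ m².
T⁴ = P/(εσA) + T_w⁴ = 32.1/(0.79·5.67×10⁻⁸·5.811×10⁻⁴) + (1270)⁴
    = 1.233×10¹² + 2.601×10¹² = 3.835×10¹² K⁴.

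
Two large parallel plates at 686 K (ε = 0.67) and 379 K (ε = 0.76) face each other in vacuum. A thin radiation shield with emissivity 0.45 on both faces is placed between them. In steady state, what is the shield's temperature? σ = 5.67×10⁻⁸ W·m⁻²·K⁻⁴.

In steady state the net flux on the hot side equals that on the cold side.
σ(T₁⁴−T_s⁴)/D₁ = σ(T_s⁴−T₂⁴)/D₂, with D₁ = 1/ε₁+1/ε_s−1 = 2.715, D₂ = 1/ε_s+1/ε₂−1 = 2.538.
Solve for T_s⁴: T_s⁴ = (D₂·T₁⁴ + D₁·T₂⁴)/(D₁+D₂) = 1.177×10¹¹ K⁴.

T_s ≈ 586 K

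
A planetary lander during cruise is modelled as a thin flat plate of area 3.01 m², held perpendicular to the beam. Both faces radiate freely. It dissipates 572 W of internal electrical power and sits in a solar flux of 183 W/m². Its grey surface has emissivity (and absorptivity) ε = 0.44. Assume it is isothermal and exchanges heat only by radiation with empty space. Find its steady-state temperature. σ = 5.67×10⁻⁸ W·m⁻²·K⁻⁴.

T ≈ 271 K

At steady state, absorbed solar power + internal power = radiated power.
Absorbed: α·S·A_cross = 0.44·183·3.010 = 242.4 W (cross-section A).
Total input = 242.4 + 572 = 814.4 W.
Radiated: εσ·A_surf·T⁴ with A_surf = 2A = 6.020 m².
T⁴ = 814.4/(0.44·5.67×10⁻⁸·6.020) = 5.422×10⁹ K⁴.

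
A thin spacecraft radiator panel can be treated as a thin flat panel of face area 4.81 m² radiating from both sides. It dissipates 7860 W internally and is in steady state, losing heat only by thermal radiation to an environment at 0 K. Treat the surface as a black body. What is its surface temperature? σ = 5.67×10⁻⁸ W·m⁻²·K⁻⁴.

Steady state: internal power = radiated power, P = εσA T⁴.
Radiating area A = 2·4.81 = 9.620 m².
T⁴ = P/(εσA) = 7860/(1.0·5.67×10⁻⁸·9.620) = 1.441×10¹⁰ K⁴.
T = (1.441×10¹⁰)^(1/4).

T ≈ 346 K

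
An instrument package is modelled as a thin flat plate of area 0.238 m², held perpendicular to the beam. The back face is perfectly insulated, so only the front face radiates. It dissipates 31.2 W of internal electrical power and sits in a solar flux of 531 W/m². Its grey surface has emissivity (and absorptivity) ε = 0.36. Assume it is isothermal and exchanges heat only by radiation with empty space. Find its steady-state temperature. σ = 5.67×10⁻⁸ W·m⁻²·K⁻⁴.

T ≈ 354 K

At steady state, absorbed solar power + internal power = radiated power.
Absorbed: α·S·A_cross = 0.36·531·0.2380 = 45.50 W (cross-section A).
Total input = 45.50 + 31.2 = 76.70 W.
Radiated: εσ·A_surf·T⁴ with A_surf = A = 0.2380 m².
T⁴ = 76.70/(0.36·5.67×10⁻⁸·0.2380) = 1.579×10¹⁰ K⁴.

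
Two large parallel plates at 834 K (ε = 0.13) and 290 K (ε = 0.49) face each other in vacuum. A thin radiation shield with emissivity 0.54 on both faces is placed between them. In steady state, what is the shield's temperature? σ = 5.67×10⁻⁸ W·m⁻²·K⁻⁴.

T_s ≈ 598 K

In steady state the net flux on the hot side equals that on the cold side.
σ(T₁⁴−T_s⁴)/D₁ = σ(T_s⁴−T₂⁴)/D₂, with D₁ = 1/ε₁+1/ε_s−1 = 8.544, D₂ = 1/ε_s+1/ε₂−1 = 2.893.
Solve for T_s⁴: T_s⁴ = (D₂·T₁⁴ + D₁·T₂⁴)/(D₁+D₂) = 1.276×10¹¹ K⁴.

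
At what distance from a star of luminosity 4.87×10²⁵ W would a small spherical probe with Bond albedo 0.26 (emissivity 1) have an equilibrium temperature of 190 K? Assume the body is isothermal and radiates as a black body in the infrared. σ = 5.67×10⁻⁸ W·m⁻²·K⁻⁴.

d ≈ 9.85×10¹⁰ m

For an isothermal black-emitting sphere, (1−a)S·πr² = σ·4πr²·T⁴ ⇒ S = 4σT⁴/(1−a).
S = 4·5.67×10⁻⁸·(190)⁴/0.740 = 399.4 W/m².
Flux falls as S = L/(4πd²), so d = √(L/(4πS)) = √(4.87×10²⁵/(4π·399.4)).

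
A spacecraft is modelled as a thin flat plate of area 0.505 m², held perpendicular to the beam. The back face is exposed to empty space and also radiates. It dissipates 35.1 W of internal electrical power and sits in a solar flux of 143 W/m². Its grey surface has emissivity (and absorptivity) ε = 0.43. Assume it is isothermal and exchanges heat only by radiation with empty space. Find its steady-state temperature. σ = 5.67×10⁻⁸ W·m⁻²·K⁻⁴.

T ≈ 228 K

At steady state, absorbed solar power + internal power = radiated power.
Absorbed: α·S·A_cross = 0.43·143·0.5050 = 31.05 W (cross-section A).
Total input = 31.05 + 35.1 = 66.15 W.
Radiated: εσ·A_surf·T⁴ with A_surf = 2A = 1.010 m².
T⁴ = 66.15/(0.43·5.67×10⁻⁸·1.010) = 2.686×10⁹ K⁴.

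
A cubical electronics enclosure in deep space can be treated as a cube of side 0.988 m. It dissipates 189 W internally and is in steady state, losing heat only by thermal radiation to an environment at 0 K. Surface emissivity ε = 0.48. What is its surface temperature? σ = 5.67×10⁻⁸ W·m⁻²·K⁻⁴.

Steady state: internal power = radiated power, P = εσA T⁴.
Radiating area A = 6L² = 5.857 m².
T⁴ = P/(εσA) = 189/(0.48·5.67×10⁻⁸·5.857) = 1.186×10⁹ K⁴.
T = (1.186×10⁹)^(1/4).

T ≈ 186 K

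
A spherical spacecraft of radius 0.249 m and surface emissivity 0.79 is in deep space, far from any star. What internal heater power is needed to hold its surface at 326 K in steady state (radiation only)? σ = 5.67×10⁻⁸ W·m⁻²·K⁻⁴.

P = εσ·4πr²·T⁴.
4πr² = 0.7791 m²; T⁴ = 1.129×10¹⁰ K⁴.
P = 0.79·5.67×10⁻⁸·0.7791·1.129×10¹⁰.

P ≈ 394 W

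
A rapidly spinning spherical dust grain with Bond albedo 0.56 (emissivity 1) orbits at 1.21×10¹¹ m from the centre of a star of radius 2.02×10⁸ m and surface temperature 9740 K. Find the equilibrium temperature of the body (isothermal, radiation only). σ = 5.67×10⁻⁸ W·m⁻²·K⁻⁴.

T ≈ 229 K

The star's surface emits σT_*⁴; at distance d the flux is S = σT_*⁴(R_*/d)².
S = 5.67×10⁻⁸·(9740)⁴·(2.02×10⁸/1.21×10¹¹)² = 1422 W/m².
For an isothermal sphere T⁴ = (1−a)S/(4σ) = 2.759×10⁹ K⁴.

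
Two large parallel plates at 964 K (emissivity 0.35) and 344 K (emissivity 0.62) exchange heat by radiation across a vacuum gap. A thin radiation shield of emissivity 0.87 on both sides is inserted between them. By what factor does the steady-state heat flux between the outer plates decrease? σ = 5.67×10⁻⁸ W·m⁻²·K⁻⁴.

Without shield: q₀ = σΔ(T⁴)/(1/ε₁+1/ε₂−1) with denominator 3.470.
With shield the two gaps are in series; the resistances add: (1/ε₁+1/ε_s−1)+(1/ε_s+1/ε₂−1) = 3.007+1.762 = 4.769.
Heat-flux ratio q₀/q = 4.769/3.470.

factor ≈ 1.37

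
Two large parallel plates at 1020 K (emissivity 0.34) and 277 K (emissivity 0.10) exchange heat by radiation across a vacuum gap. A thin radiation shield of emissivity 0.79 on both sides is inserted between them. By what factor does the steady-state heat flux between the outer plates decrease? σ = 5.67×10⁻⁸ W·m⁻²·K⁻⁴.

Without shield: q₀ = σΔ(T⁴)/(1/ε₁+1/ε₂−1) with denominator 11.94.
With shield the two gaps are in series; the resistances add: (1/ε₁+1/ε_s−1)+(1/ε_s+1/ε₂−1) = 3.207+10.27 = 13.47.
Heat-flux ratio q₀/q = 13.47/11.94.

factor ≈ 1.13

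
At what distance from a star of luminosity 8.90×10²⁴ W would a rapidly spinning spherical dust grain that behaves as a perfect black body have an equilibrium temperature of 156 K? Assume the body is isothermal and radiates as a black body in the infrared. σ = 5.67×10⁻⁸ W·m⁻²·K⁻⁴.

For an isothermal black-emitting sphere, (1−a)S·πr² = σ·4πr²·T⁴ ⇒ S = 4σT⁴/(1−a).
S = 4·5.67×10⁻⁸·(156)⁴/1.00 = 134.3 W/m².
Flux falls as S = L/(4πd²), so d = √(L/(4πS)) = √(8.90×10²⁴/(4π·134.3)).

d ≈ 7.26×10¹⁰ m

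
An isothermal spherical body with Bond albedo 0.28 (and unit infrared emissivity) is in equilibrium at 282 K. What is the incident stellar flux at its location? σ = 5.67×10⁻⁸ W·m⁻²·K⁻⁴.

(1−a)S·πr² = σ·4πr²·T⁴ ⇒ S = 4σT⁴/(1−a).
S = 4·5.67×10⁻⁸·6.324×10⁹/0.720.

S ≈ 1990 W/m²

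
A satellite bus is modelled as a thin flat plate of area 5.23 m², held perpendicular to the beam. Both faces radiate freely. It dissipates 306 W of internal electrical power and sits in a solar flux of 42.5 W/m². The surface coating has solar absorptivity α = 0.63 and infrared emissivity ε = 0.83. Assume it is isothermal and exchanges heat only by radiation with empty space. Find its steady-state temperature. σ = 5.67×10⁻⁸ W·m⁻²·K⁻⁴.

T ≈ 173 K

At steady state, absorbed solar power + internal power = radiated power.
Absorbed: α·S·A_cross = 0.63·42.5·5.230 = 140.0 W (cross-section A).
Total input = 140.0 + 306 = 446.0 W.
Radiated: εσ·A_surf·T⁴ with A_surf = 2A = 10.46 m².
T⁴ = 446.0/(0.83·5.67×10⁻⁸·10.46) = 9.061×10⁸ K⁴.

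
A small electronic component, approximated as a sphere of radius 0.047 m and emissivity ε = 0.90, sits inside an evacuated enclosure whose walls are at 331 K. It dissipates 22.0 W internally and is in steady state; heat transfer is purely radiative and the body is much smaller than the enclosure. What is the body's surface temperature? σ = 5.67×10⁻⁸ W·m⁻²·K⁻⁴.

T ≈ 407 K

For a small grey body in a large enclosure, net radiated power = εσA(T⁴ − T_w⁴).
Steady state: P = εσA(T⁴ − T_w⁴) with A = 4πr² = 0.02776 m².
T⁴ = P/(εσA) + T_w⁴ = 22.0/(0.90·5.67×10⁻⁸·0.02776) + (331)⁴
    = 1.553×10¹⁰ + 1.200×10¹⁰ = 2.753×10¹⁰ K⁴.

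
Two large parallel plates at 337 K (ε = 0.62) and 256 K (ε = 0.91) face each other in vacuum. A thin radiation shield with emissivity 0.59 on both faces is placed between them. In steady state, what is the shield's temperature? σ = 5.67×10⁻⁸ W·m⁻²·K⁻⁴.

T_s ≈ 300 K

In steady state the net flux on the hot side equals that on the cold side.
σ(T₁⁴−T_s⁴)/D₁ = σ(T_s⁴−T₂⁴)/D₂, with D₁ = 1/ε₁+1/ε_s−1 = 2.308, D₂ = 1/ε_s+1/ε₂−1 = 1.794.
Solve for T_s⁴: T_s⁴ = (D₂·T₁⁴ + D₁·T₂⁴)/(D₁+D₂) = 8.057×10⁹ K⁴.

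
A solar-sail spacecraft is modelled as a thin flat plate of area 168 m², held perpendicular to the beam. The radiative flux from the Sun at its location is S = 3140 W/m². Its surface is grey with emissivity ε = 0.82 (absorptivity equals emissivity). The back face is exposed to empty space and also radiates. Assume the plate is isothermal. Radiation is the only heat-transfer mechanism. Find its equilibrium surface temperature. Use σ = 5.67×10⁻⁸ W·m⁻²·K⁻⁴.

At equilibrium, absorbed power = emitted power.
Absorbing cross-section = A = 168.0 m²; emitting surface = 2A = 336.0 m² (ratio 2).
εS·A_cross = εσ·A_surf·T⁴  ⇒  T⁴ = S/(2σ)   (ε cancels).
T⁴ = 3140/(2·5.67×10⁻⁸) = 2.769×10¹⁰ K⁴.
T = (2.769×10¹⁰)^(1/4).

T ≈ 408 K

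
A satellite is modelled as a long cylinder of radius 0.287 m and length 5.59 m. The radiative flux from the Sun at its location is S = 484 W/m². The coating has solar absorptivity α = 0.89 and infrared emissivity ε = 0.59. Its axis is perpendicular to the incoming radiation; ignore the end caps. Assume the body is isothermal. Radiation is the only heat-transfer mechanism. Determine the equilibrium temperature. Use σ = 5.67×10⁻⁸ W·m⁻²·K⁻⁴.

T ≈ 253 K

At equilibrium, absorbed power = emitted power.
Absorbing cross-section = 2rL = 3.209 m²; emitting surface = 2πrL = 10.08 m² (ratio π).
αS·A_cross = εσ·A_surf·T⁴  ⇒  T⁴ = αS/(ε·πσ).
T⁴ = 0.890·484/(0.59·π·5.67×10⁻⁸) = 4.099×10⁹ K⁴.
T = (4.099×10⁹)^(1/4).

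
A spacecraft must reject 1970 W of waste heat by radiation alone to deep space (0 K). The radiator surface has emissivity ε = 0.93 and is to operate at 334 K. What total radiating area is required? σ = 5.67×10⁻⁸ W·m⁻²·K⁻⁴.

A ≈ 3.00 m²

P = εσA T⁴ ⇒ A = P/(εσT⁴).
T⁴ = 1.244×10¹⁰ K⁴.
A = 1970/(0.93 × 5.67×10⁻⁸ × 1.244×10¹⁰).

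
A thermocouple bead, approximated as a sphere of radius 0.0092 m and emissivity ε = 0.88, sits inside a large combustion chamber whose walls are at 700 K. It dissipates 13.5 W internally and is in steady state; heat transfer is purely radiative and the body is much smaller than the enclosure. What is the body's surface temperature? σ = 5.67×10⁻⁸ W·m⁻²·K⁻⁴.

For a small grey body in a large enclosure, net radiated power = εσA(T⁴ − T_w⁴).
Steady state: P = εσA(T⁴ − T_w⁴) with A = 4πr² = 0.001064 m².
T⁴ = P/(εσA) + T_w⁴ = 13.5/(0.88·5.67×10⁻⁸·0.001064) + (700)⁴
    = 2.544×10¹¹ + 2.401×10¹¹ = 4.945×10¹¹ K⁴.

T ≈ 839 K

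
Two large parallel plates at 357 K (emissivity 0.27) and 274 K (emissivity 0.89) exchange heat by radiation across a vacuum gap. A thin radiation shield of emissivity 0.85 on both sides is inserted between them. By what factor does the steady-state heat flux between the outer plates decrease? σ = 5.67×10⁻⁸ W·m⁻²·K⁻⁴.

Without shield: q₀ = σΔ(T⁴)/(1/ε₁+1/ε₂−1) with denominator 3.827.
With shield the two gaps are in series; the resistances add: (1/ε₁+1/ε_s−1)+(1/ε_s+1/ε₂−1) = 3.880+1.300 = 5.180.
Heat-flux ratio q₀/q = 5.180/3.827.

factor ≈ 1.35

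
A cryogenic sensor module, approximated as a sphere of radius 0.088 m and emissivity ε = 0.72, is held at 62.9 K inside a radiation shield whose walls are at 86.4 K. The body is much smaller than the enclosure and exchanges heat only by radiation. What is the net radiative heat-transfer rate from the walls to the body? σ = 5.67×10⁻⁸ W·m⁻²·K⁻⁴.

P_net ≈ 0.159 W

For a small grey body in a large enclosure: P_net = εσA(T_body⁴ − T_wall⁴).
A = 4πr² = 0.09731 m²; T_body⁴ − T_wall⁴ = 1.565×10⁷ − 5.573×10⁷ = -4.007×10⁷ K⁴.
|P_net| = 0.72·5.67×10⁻⁸·0.09731·4.007×10⁷.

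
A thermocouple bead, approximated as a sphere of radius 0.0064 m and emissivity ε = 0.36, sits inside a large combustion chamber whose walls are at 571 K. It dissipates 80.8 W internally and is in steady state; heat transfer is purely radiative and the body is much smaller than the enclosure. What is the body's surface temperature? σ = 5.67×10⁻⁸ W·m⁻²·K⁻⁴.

For a small grey body in a large enclosure, net radiated power = εσA(T⁴ − T_w⁴).
Steady state: P = εσA(T⁴ − T_w⁴) with A = 4πr² = 5.147×10⁻⁴ m².
T⁴ = P/(εσA) + T_w⁴ = 80.8/(0.36·5.67×10⁻⁸·5.147×10⁻⁴) + (571)⁴
    = 7.691×10¹² + 1.063×10¹¹ = 7.797×10¹² K⁴.

T ≈ 1670 K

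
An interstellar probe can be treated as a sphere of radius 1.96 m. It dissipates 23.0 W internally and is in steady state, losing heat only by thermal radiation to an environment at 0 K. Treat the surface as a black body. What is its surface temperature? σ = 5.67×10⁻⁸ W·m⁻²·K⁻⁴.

Steady state: internal power = radiated power, P = εσA T⁴.
Radiating area A = 4πr² = 48.27 m².
T⁴ = P/(εσA) = 23.0/(1.0·5.67×10⁻⁸·48.27) = 8.403×10⁶ K⁴.
T = (8.403×10⁶)^(1/4).

T ≈ 53.8 K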